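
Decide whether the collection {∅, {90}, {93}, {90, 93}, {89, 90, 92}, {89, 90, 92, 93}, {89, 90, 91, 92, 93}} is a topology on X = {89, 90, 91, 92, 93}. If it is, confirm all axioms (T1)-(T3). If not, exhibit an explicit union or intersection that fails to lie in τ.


τ IS a topology on X.

Axiom (T1): ∅ ∈ τ? Yes; X ∈ τ? Yes.
Axiom (T2/T3): check pairwise unions and intersections of members of τ.
All pairwise intersections and unions checked — each lies in τ. Therefore τ satisfies (T1), (T2), (T3): it IS a topology on X.


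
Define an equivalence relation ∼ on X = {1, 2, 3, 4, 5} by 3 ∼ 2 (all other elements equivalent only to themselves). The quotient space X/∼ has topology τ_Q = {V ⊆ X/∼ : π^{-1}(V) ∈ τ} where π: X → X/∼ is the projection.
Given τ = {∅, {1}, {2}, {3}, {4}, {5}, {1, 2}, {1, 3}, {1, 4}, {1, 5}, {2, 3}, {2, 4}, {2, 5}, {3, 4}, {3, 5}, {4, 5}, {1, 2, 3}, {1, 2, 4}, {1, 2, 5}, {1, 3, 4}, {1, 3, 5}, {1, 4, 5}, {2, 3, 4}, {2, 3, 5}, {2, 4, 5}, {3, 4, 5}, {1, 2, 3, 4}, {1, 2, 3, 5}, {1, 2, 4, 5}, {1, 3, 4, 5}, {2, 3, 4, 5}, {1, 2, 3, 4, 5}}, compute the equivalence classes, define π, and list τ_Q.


X/∼ = {[1], [2=3], [4], [5]}; |τ_Q| = 16.

Equivalence classes: [1], [2=3], [4], [5].
Quotient map π: X → X/∼ sends 1 ↦ [1], 2 ↦ [2=3], 3 ↦ [2=3], 4 ↦ [4], 5 ↦ [5].
For each subset V ⊆ X/∼, compute π^{-1}(V) ⊆ X and check whether π^{-1}(V) ∈ τ. V is open in τ_Q iff π^{-1}(V) ∈ τ.
  V = {}: π^{-1}(V) = ∅ ∈ τ ✓.
  V = {[1]}: π^{-1}(V) = {1} ∈ τ ✓.
  V = {[2=3]}: π^{-1}(V) = {2, 3} ∈ τ ✓.
  V = {[1], [2=3]}: π^{-1}(V) = {1, 2, 3} ∈ τ ✓.
  V = {[4]}: π^{-1}(V) = {4} ∈ τ ✓.
  V = {[1], [4]}: π^{-1}(V) = {1, 4} ∈ τ ✓.
  V = {[2=3], [4]}: π^{-1}(V) = {2, 3, 4} ∈ τ ✓.
  V = {[1], [2=3], [4]}: π^{-1}(V) = {1, 2, 3, 4} ∈ τ ✓.
  V = {[5]}: π^{-1}(V) = {5} ∈ τ ✓.
  V = {[1], [5]}: π^{-1}(V) = {1, 5} ∈ τ ✓.
  V = {[2=3], [5]}: π^{-1}(V) = {2, 3, 5} ∈ τ ✓.
  V = {[1], [2=3], [5]}: π^{-1}(V) = {1, 2, 3, 5} ∈ τ ✓.
  V = {[4], [5]}: π^{-1}(V) = {4, 5} ∈ τ ✓.
  V = {[1], [4], [5]}: π^{-1}(V) = {1, 4, 5} ∈ τ ✓.
  V = {[2=3], [4], [5]}: π^{-1}(V) = {2, 3, 4, 5} ∈ τ ✓.
  V = {[1], [2=3], [4], [5]}: π^{-1}(V) = {1, 2, 3, 4, 5} ∈ τ ✓.
Open sets in the quotient: τ_Q = {{}, {[1]}, {[2=3]}, {[1], [2=3]}, {[4]}, {[1], [4]}, {[2=3], [4]}, {[1], [2=3], [4]}, {[5]}, {[1], [5]}, {[2=3], [5]}, {[1], [2=3], [5]}, {[4], [5]}, {[1], [4], [5]}, {[2=3], [4], [5]}, {[1], [2=3], [4], [5]}} (16 elements).


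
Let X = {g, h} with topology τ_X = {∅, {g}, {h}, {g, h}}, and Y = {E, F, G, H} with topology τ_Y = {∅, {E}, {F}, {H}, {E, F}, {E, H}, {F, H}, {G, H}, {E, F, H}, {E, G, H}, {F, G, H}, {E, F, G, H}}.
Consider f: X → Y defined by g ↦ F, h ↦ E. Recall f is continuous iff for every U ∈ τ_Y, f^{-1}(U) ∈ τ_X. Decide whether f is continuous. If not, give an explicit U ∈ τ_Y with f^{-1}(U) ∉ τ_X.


f IS continuous.

Compute f^{-1}(U) for each U ∈ τ_Y:
  U = ∅: f^{-1}(U) = ∅ ∈ τ_X ✓.
  U = {E}: f^{-1}(U) = {h} ∈ τ_X ✓.
  U = {F}: f^{-1}(U) = {g} ∈ τ_X ✓.
  U = {H}: f^{-1}(U) = ∅ ∈ τ_X ✓.
  U = {E, F}: f^{-1}(U) = {g, h} ∈ τ_X ✓.
  U = {E, H}: f^{-1}(U) = {h} ∈ τ_X ✓.
  U = {F, H}: f^{-1}(U) = {g} ∈ τ_X ✓.
  U = {G, H}: f^{-1}(U) = ∅ ∈ τ_X ✓.
  U = {E, F, H}: f^{-1}(U) = {g, h} ∈ τ_X ✓.
  U = {E, G, H}: f^{-1}(U) = {h} ∈ τ_X ✓.
  U = {F, G, H}: f^{-1}(U) = {g} ∈ τ_X ✓.
  U = {E, F, G, H}: f^{-1}(U) = {g, h} ∈ τ_X ✓.
Every preimage lies in τ_X, so f IS continuous.


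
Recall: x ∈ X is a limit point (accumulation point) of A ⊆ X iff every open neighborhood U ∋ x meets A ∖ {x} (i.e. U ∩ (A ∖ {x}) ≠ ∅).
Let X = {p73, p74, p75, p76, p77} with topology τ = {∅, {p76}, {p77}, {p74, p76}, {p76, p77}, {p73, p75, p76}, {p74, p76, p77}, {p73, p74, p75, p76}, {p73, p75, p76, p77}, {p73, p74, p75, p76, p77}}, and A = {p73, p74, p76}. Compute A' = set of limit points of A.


A' = {p73, p74, p75}

For each x ∈ X, list the open sets U ∈ τ with x ∈ U, then check whether U ∩ (A ∖ {x}) ≠ ∅ for every such U.
  x = p73: opens ∋ x are {p73, p75, p76}, {p73, p74, p75, p76}, {p73, p75, p76, p77}, {p73, p74, p75, p76, p77}; each meets A ∖ {p73}, so x IS a limit point.
  x = p74: opens ∋ x are {p74, p76}, {p74, p76, p77}, {p73, p74, p75, p76}, {p73, p74, p75, p76, p77}; each meets A ∖ {p74}, so x IS a limit point.
  x = p75: opens ∋ x are {p73, p75, p76}, {p73, p74, p75, p76}, {p73, p75, p76, p77}, {p73, p74, p75, p76, p77}; each meets A ∖ {p75}, so x IS a limit point.
  x = p76: open {p76} ∋ x has {p76} ∩ (A ∖ {p76}) = ∅, so x is NOT a limit point.
  x = p77: open {p77} ∋ x has {p77} ∩ (A ∖ {p77}) = ∅, so x is NOT a limit point.
Collecting: A' = {p73, p74, p75}.


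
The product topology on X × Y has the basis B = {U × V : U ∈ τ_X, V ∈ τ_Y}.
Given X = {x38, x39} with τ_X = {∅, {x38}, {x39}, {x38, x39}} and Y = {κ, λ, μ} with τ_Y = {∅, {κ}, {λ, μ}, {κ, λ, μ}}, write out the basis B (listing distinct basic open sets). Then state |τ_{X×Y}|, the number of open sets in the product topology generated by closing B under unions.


Basis B = {∅ × ∅, {x38} × {κ}, {x39} × {κ}, {x38, x39} × {κ}, {x38} × {λ, μ}, {x39} × {λ, μ}, {x38} × {κ, λ, μ}, {x39} × {κ, λ, μ}, {x38, x39} × {λ, μ}, {x38, x39} × {κ, λ, μ}}; |τ_{X×Y}| = 16.

Enumerate products U × V with U ∈ τ_X, V ∈ τ_Y (deduplicated):
  ∅ × ∅ = {} (∅)
  {x38} × {κ} = {(x38,κ)}
  {x39} × {κ} = {(x39,κ)}
  {x38, x39} × {κ} = {(x38,κ), (x39,κ)}
  {x38} × {λ, μ} = {(x38,λ), (x38,μ)}
  {x39} × {λ, μ} = {(x39,λ), (x39,μ)}
  {x38} × {κ, λ, μ} = {(x38,κ), (x38,λ), (x38,μ)}
  {x39} × {κ, λ, μ} = {(x39,κ), (x39,λ), (x39,μ)}
  {x38, x39} × {λ, μ} = {(x38,λ), (x38,μ), (x39,λ), (x39,μ)}
  {x38, x39} × {κ, λ, μ} = {(x38,κ), (x38,λ), (x38,μ), (x39,κ), (x39,λ), (x39,μ)}
These 10 distinct sets form the basis B.
Close under arbitrary unions to get τ_{X×Y}; counting gives |τ_{X×Y}| = 16.


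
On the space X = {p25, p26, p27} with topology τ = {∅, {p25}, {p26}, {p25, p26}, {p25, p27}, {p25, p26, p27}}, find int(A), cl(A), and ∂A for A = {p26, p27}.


int(A) = {p26}, cl(A) = {p26, p27}, ∂A = {p27}.

Closed sets in (X, τ) are complements of opens:
  closed(X, τ) = {∅, {p26}, {p27}, {p25, p27}, {p26, p27}, {p25, p26, p27}}.
int(A) = ⋃ {U ∈ τ : U ⊆ A}. Opens contained in A: ∅, {p26}.
Taking the union of these: int(A) = {p26}.
cl(A) = ⋂ {C closed : A ⊆ C}. Closed sets containing A: {p26, p27}, {p25, p26, p27}.
Intersecting these: cl(A) = {p26, p27}.
∂A = cl(A) ∖ int(A) = {p26, p27} ∖ {p26} = {p27}.


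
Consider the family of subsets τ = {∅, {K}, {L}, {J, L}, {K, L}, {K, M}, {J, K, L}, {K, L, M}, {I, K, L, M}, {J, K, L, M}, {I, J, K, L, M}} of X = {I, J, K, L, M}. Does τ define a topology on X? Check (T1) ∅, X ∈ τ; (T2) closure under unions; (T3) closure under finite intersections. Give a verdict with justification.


τ IS a topology on X.

Axiom (T1): ∅ ∈ τ? Yes; X ∈ τ? Yes.
Axiom (T2/T3): check pairwise unions and intersections of members of τ.
All pairwise intersections and unions checked — each lies in τ. Therefore τ satisfies (T1), (T2), (T3): it IS a topology on X.


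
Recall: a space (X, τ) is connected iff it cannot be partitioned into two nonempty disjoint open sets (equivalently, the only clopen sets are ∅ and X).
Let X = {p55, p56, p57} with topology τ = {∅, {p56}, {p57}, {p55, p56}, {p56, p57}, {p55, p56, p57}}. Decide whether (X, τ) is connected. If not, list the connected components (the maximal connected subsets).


(X, τ) is disconnected; components = [{p57}, {p55, p56}].

Find clopen sets (U ∈ τ with X ∖ U ∈ τ):
  U = ∅, X ∖ U = {p55, p56, p57} — both open, so U is clopen.
  U = {p57}, X ∖ U = {p55, p56} — both open, so U is clopen.
  U = {p55, p56}, X ∖ U = {p57} — both open, so U is clopen.
  U = {p55, p56, p57}, X ∖ U = ∅ — both open, so U is clopen.
Nontrivial clopen(s) exist: e.g. {p57}. So (X, τ) is disconnected.
Compute connected components by grouping points that agree on all clopens:
  component: {p57}
  component: {p55, p56}


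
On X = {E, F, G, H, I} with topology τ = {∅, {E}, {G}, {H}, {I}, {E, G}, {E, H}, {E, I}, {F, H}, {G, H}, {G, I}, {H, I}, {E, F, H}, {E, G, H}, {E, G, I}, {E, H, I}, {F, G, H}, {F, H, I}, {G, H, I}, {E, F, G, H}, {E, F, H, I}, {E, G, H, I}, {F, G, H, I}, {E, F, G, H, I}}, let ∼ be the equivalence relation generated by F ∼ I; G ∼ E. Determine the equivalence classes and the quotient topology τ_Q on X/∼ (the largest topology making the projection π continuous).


X/∼ = {[E=G], [F=I], [H]}; |τ_Q| = 6.

Equivalence classes: [E=G], [F=I], [H].
Quotient map π: X → X/∼ sends E ↦ [E=G], F ↦ [F=I], G ↦ [E=G], H ↦ [H], I ↦ [F=I].
For each subset V ⊆ X/∼, compute π^{-1}(V) ⊆ X and check whether π^{-1}(V) ∈ τ. V is open in τ_Q iff π^{-1}(V) ∈ τ.
  V = {}: π^{-1}(V) = ∅ ∈ τ ✓.
  V = {[E=G]}: π^{-1}(V) = {E, G} ∈ τ ✓.
  V = {[F=I]}: π^{-1}(V) = {F, I} ∉ τ ✗.
  V = {[E=G], [F=I]}: π^{-1}(V) = {E, F, G, I} ∉ τ ✗.
  V = {[H]}: π^{-1}(V) = {H} ∈ τ ✓.
  V = {[E=G], [H]}: π^{-1}(V) = {E, G, H} ∈ τ ✓.
  V = {[F=I], [H]}: π^{-1}(V) = {F, H, I} ∈ τ ✓.
  V = {[E=G], [F=I], [H]}: π^{-1}(V) = {E, F, G, H, I} ∈ τ ✓.
Open sets in the quotient: τ_Q = {{}, {[E=G]}, {[H]}, {[E=G], [H]}, {[F=I], [H]}, {[E=G], [F=I], [H]}} (6 elements).


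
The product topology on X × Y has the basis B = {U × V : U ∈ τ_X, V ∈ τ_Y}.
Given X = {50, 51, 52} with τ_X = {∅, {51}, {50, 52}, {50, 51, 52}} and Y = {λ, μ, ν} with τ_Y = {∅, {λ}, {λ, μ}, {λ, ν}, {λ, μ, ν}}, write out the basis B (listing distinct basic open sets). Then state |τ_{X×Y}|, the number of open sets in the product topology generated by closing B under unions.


Basis B = {∅ × ∅, {51} × {λ}, {50, 52} × {λ}, {51} × {λ, μ}, {51} × {λ, ν}, {50, 51, 52} × {λ}, {51} × {λ, μ, ν}, {50, 52} × {λ, μ}, {50, 52} × {λ, ν}, {50, 52} × {λ, μ, ν}, {50, 51, 52} × {λ, μ}, {50, 51, 52} × {λ, ν}, {50, 51, 52} × {λ, μ, ν}}; |τ_{X×Y}| = 25.

Enumerate products U × V with U ∈ τ_X, V ∈ τ_Y (deduplicated):
  ∅ × ∅ = {} (∅)
  {51} × {λ} = {(51,λ)}
  {50, 52} × {λ} = {(50,λ), (52,λ)}
  {51} × {λ, μ} = {(51,λ), (51,μ)}
  {51} × {λ, ν} = {(51,λ), (51,ν)}
  {50, 51, 52} × {λ} = {(50,λ), (51,λ), (52,λ)}
  {51} × {λ, μ, ν} = {(51,λ), (51,μ), (51,ν)}
  {50, 52} × {λ, μ} = {(50,λ), (50,μ), (52,λ), (52,μ)}
  {50, 52} × {λ, ν} = {(50,λ), (50,ν), (52,λ), (52,ν)}
  {50, 52} × {λ, μ, ν} = {(50,λ), (50,μ), (50,ν), (52,λ), (52,μ), (52,ν)}
  {50, 51, 52} × {λ, μ} = {(50,λ), (50,μ), (51,λ), (51,μ), (52,λ), (52,μ)}
  {50, 51, 52} × {λ, ν} = {(50,λ), (50,ν), (51,λ), (51,ν), (52,λ), (52,ν)}
  {50, 51, 52} × {λ, μ, ν} = {(50,λ), (50,μ), (50,ν), (51,λ), (51,μ), (51,ν), (52,λ), (52,μ), (52,ν)}
These 13 distinct sets form the basis B.
Close under arbitrary unions to get τ_{X×Y}; counting gives |τ_{X×Y}| = 25.


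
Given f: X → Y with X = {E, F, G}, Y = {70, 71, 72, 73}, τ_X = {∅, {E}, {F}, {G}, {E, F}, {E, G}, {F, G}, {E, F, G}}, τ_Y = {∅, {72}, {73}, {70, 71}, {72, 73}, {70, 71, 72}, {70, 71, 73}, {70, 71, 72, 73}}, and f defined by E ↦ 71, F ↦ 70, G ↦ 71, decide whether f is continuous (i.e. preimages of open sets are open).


f IS continuous.

Compute f^{-1}(U) for each U ∈ τ_Y:
  U = ∅: f^{-1}(U) = ∅ ∈ τ_X ✓.
  U = {72}: f^{-1}(U) = ∅ ∈ τ_X ✓.
  U = {73}: f^{-1}(U) = ∅ ∈ τ_X ✓.
  U = {70, 71}: f^{-1}(U) = {E, F, G} ∈ τ_X ✓.
  U = {72, 73}: f^{-1}(U) = ∅ ∈ τ_X ✓.
  U = {70, 71, 72}: f^{-1}(U) = {E, F, G} ∈ τ_X ✓.
  U = {70, 71, 73}: f^{-1}(U) = {E, F, G} ∈ τ_X ✓.
  U = {70, 71, 72, 73}: f^{-1}(U) = {E, F, G} ∈ τ_X ✓.
Every preimage lies in τ_X, so f IS continuous.


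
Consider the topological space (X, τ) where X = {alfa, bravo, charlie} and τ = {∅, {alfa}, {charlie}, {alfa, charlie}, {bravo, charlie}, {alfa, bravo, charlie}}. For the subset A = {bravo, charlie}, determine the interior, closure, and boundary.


int(A) = {bravo, charlie}, cl(A) = {bravo, charlie}, ∂A = ∅.

Closed sets in (X, τ) are complements of opens:
  closed(X, τ) = {∅, {alfa}, {bravo}, {alfa, bravo}, {bravo, charlie}, {alfa, bravo, charlie}}.
int(A) = ⋃ {U ∈ τ : U ⊆ A}. Opens contained in A: ∅, {charlie}, {bravo, charlie}.
Taking the union of these: int(A) = {bravo, charlie}.
cl(A) = ⋂ {C closed : A ⊆ C}. Closed sets containing A: {bravo, charlie}, {alfa, bravo, charlie}.
Intersecting these: cl(A) = {bravo, charlie}.
∂A = cl(A) ∖ int(A) = {bravo, charlie} ∖ {bravo, charlie} = ∅.


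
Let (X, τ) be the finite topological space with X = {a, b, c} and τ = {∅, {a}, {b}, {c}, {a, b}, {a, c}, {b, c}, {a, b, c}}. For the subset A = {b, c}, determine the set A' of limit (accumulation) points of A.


A' = ∅

For each x ∈ X, list the open sets U ∈ τ with x ∈ U, then check whether U ∩ (A ∖ {x}) ≠ ∅ for every such U.
  x = a: open {a} ∋ x has {a} ∩ (A ∖ {a}) = ∅, so x is NOT a limit point.
  x = b: open {b} ∋ x has {b} ∩ (A ∖ {b}) = ∅, so x is NOT a limit point.
  x = c: open {c} ∋ x has {c} ∩ (A ∖ {c}) = ∅, so x is NOT a limit point.
Collecting: A' = ∅.


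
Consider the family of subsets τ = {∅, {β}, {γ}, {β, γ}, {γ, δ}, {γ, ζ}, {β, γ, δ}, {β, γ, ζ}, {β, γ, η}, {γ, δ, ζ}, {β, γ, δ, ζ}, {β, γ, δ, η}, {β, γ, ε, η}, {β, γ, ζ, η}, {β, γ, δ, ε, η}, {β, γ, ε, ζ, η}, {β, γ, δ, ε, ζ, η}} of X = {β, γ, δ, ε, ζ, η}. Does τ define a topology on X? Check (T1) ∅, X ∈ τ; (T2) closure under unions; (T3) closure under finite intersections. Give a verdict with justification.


τ is NOT a topology on X.

Axiom (T1): ∅ ∈ τ? Yes; X ∈ τ? Yes.
Axiom (T2/T3): check pairwise unions and intersections of members of τ.
Counterexample for (T2): {γ, δ} ∪ {β, γ, ζ, η} = {β, γ, δ, ζ, η} ∉ τ. Therefore τ is NOT a topology.


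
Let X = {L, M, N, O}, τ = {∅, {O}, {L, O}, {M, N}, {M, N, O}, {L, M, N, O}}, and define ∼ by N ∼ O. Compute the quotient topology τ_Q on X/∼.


X/∼ = {[L], [M], [N=O]}; |τ_Q| = 3.

Equivalence classes: [L], [M], [N=O].
Quotient map π: X → X/∼ sends L ↦ [L], M ↦ [M], N ↦ [N=O], O ↦ [N=O].
For each subset V ⊆ X/∼, compute π^{-1}(V) ⊆ X and check whether π^{-1}(V) ∈ τ. V is open in τ_Q iff π^{-1}(V) ∈ τ.
  V = {}: π^{-1}(V) = ∅ ∈ τ ✓.
  V = {[L]}: π^{-1}(V) = {L} ∉ τ ✗.
  V = {[M]}: π^{-1}(V) = {M} ∉ τ ✗.
  V = {[L], [M]}: π^{-1}(V) = {L, M} ∉ τ ✗.
  V = {[N=O]}: π^{-1}(V) = {N, O} ∉ τ ✗.
  V = {[L], [N=O]}: π^{-1}(V) = {L, N, O} ∉ τ ✗.
  V = {[M], [N=O]}: π^{-1}(V) = {M, N, O} ∈ τ ✓.
  V = {[L], [M], [N=O]}: π^{-1}(V) = {L, M, N, O} ∈ τ ✓.
Open sets in the quotient: τ_Q = {{}, {[M], [N=O]}, {[L], [M], [N=O]}} (3 elements).


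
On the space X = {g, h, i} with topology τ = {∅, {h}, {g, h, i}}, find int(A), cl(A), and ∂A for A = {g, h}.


int(A) = {h}, cl(A) = {g, h, i}, ∂A = {g, i}.

Closed sets in (X, τ) are complements of opens:
  closed(X, τ) = {∅, {g, i}, {g, h, i}}.
int(A) = ⋃ {U ∈ τ : U ⊆ A}. Opens contained in A: ∅, {h}.
Taking the union of these: int(A) = {h}.
cl(A) = ⋂ {C closed : A ⊆ C}. Closed sets containing A: {g, h, i}.
Intersecting these: cl(A) = {g, h, i}.
∂A = cl(A) ∖ int(A) = {g, h, i} ∖ {h} = {g, i}.


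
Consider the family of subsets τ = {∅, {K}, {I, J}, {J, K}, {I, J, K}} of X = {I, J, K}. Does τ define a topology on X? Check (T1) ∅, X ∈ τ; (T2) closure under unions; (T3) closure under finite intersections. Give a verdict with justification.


τ is NOT a topology on X.

Axiom (T1): ∅ ∈ τ? Yes; X ∈ τ? Yes.
Axiom (T2/T3): check pairwise unions and intersections of members of τ.
Counterexample for (T3): {I, J} ∩ {J, K} = {J} ∉ τ. Therefore τ is NOT a topology.


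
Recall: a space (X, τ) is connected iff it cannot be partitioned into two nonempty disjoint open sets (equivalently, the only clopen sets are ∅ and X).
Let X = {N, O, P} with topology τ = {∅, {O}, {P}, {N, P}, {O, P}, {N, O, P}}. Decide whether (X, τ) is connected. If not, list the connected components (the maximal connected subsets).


(X, τ) is disconnected; components = [{O}, {N, P}].

Find clopen sets (U ∈ τ with X ∖ U ∈ τ):
  U = ∅, X ∖ U = {N, O, P} — both open, so U is clopen.
  U = {O}, X ∖ U = {N, P} — both open, so U is clopen.
  U = {N, P}, X ∖ U = {O} — both open, so U is clopen.
  U = {N, O, P}, X ∖ U = ∅ — both open, so U is clopen.
Nontrivial clopen(s) exist: e.g. {N, P}. So (X, τ) is disconnected.
Compute connected components by grouping points that agree on all clopens:
  component: {O}
  component: {N, P}


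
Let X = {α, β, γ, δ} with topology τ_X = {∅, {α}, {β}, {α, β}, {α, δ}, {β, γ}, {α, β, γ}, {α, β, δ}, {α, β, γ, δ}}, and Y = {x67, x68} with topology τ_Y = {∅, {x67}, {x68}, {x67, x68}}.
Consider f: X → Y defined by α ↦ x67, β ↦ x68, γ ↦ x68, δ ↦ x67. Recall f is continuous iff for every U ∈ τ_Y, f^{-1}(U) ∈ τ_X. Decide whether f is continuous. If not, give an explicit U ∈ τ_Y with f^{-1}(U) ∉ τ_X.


f IS continuous.

Compute f^{-1}(U) for each U ∈ τ_Y:
  U = ∅: f^{-1}(U) = ∅ ∈ τ_X ✓.
  U = {x67}: f^{-1}(U) = {α, δ} ∈ τ_X ✓.
  U = {x68}: f^{-1}(U) = {β, γ} ∈ τ_X ✓.
  U = {x67, x68}: f^{-1}(U) = {α, β, γ, δ} ∈ τ_X ✓.
Every preimage lies in τ_X, so f IS continuous.


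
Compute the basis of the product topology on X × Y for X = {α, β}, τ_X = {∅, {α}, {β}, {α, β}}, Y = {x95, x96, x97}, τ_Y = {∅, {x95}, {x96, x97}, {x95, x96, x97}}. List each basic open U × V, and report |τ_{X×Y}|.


Basis B = {∅ × ∅, {α} × {x95}, {β} × {x95}, {α, β} × {x95}, {α} × {x96, x97}, {β} × {x96, x97}, {α} × {x95, x96, x97}, {β} × {x95, x96, x97}, {α, β} × {x96, x97}, {α, β} × {x95, x96, x97}}; |τ_{X×Y}| = 16.

Enumerate products U × V with U ∈ τ_X, V ∈ τ_Y (deduplicated):
  ∅ × ∅ = {} (∅)
  {α} × {x95} = {(α,x95)}
  {β} × {x95} = {(β,x95)}
  {α, β} × {x95} = {(α,x95), (β,x95)}
  {α} × {x96, x97} = {(α,x96), (α,x97)}
  {β} × {x96, x97} = {(β,x96), (β,x97)}
  {α} × {x95, x96, x97} = {(α,x95), (α,x96), (α,x97)}
  {β} × {x95, x96, x97} = {(β,x95), (β,x96), (β,x97)}
  {α, β} × {x96, x97} = {(α,x96), (α,x97), (β,x96), (β,x97)}
  {α, β} × {x95, x96, x97} = {(α,x95), (α,x96), (α,x97), (β,x95), (β,x96), (β,x97)}
These 10 distinct sets form the basis B.
Close under arbitrary unions to get τ_{X×Y}; counting gives |τ_{X×Y}| = 16.


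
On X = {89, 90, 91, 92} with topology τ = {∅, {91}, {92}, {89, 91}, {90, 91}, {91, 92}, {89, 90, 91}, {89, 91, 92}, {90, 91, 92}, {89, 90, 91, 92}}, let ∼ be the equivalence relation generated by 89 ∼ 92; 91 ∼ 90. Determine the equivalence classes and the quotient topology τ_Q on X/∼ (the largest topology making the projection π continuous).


X/∼ = {[89=92], [90=91]}; |τ_Q| = 3.

Equivalence classes: [89=92], [90=91].
Quotient map π: X → X/∼ sends 89 ↦ [89=92], 90 ↦ [90=91], 91 ↦ [90=91], 92 ↦ [89=92].
For each subset V ⊆ X/∼, compute π^{-1}(V) ⊆ X and check whether π^{-1}(V) ∈ τ. V is open in τ_Q iff π^{-1}(V) ∈ τ.
  V = {}: π^{-1}(V) = ∅ ∈ τ ✓.
  V = {[89=92]}: π^{-1}(V) = {89, 92} ∉ τ ✗.
  V = {[90=91]}: π^{-1}(V) = {90, 91} ∈ τ ✓.
  V = {[89=92], [90=91]}: π^{-1}(V) = {89, 90, 91, 92} ∈ τ ✓.
Open sets in the quotient: τ_Q = {{}, {[90=91]}, {[89=92], [90=91]}} (3 elements).


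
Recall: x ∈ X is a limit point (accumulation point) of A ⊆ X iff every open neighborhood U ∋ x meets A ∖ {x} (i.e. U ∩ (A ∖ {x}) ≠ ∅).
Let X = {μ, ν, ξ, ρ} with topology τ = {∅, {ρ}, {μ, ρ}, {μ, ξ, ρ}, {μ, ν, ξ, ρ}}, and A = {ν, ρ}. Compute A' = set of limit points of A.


A' = {μ, ν, ξ}

For each x ∈ X, list the open sets U ∈ τ with x ∈ U, then check whether U ∩ (A ∖ {x}) ≠ ∅ for every such U.
  x = μ: opens ∋ x are {μ, ρ}, {μ, ξ, ρ}, {μ, ν, ξ, ρ}; each meets A ∖ {μ}, so x IS a limit point.
  x = ν: opens ∋ x are {μ, ν, ξ, ρ}; each meets A ∖ {ν}, so x IS a limit point.
  x = ξ: opens ∋ x are {μ, ξ, ρ}, {μ, ν, ξ, ρ}; each meets A ∖ {ξ}, so x IS a limit point.
  x = ρ: open {ρ} ∋ x has {ρ} ∩ (A ∖ {ρ}) = ∅, so x is NOT a limit point.
Collecting: A' = {μ, ν, ξ}.


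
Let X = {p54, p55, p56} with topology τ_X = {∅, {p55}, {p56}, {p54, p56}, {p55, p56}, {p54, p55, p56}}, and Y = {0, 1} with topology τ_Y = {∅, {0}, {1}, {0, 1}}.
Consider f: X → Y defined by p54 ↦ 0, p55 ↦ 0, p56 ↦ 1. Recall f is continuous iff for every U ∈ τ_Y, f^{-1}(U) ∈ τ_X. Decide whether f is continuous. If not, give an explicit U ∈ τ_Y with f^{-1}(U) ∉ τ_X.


f is NOT continuous.

Compute f^{-1}(U) for each U ∈ τ_Y:
  U = ∅: f^{-1}(U) = ∅ ∈ τ_X ✓.
  U = {0}: f^{-1}(U) = {p54, p55} ∉ τ_X ✗.
  U = {1}: f^{-1}(U) = {p56} ∈ τ_X ✓.
  U = {0, 1}: f^{-1}(U) = {p54, p55, p56} ∈ τ_X ✓.
Found U = {0} with f^{-1}(U) = {p54, p55} not in τ_X. Therefore f is NOT continuous.


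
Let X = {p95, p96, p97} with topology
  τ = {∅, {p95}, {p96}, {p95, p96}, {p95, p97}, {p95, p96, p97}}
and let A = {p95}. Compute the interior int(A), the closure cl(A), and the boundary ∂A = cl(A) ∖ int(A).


int(A) = {p95}, cl(A) = {p95, p97}, ∂A = {p97}.

Closed sets in (X, τ) are complements of opens:
  closed(X, τ) = {∅, {p96}, {p97}, {p95, p97}, {p96, p97}, {p95, p96, p97}}.
int(A) = ⋃ {U ∈ τ : U ⊆ A}. Opens contained in A: ∅, {p95}.
Taking the union of these: int(A) = {p95}.
cl(A) = ⋂ {C closed : A ⊆ C}. Closed sets containing A: {p95, p97}, {p95, p96, p97}.
Intersecting these: cl(A) = {p95, p97}.
∂A = cl(A) ∖ int(A) = {p95, p97} ∖ {p95} = {p97}.


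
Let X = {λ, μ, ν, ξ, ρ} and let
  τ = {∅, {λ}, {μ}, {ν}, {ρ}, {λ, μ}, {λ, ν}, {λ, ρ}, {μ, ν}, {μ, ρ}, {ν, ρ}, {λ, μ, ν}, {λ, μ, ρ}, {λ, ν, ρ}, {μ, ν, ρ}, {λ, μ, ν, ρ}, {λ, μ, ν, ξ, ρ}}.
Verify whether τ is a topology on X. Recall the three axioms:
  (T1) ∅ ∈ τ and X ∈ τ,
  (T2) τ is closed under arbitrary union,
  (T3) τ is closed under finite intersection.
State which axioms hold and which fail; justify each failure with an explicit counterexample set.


τ IS a topology on X.

Axiom (T1): ∅ ∈ τ? Yes; X ∈ τ? Yes.
Axiom (T2/T3): check pairwise unions and intersections of members of τ.
All pairwise intersections and unions checked — each lies in τ. Therefore τ satisfies (T1), (T2), (T3): it IS a topology on X.


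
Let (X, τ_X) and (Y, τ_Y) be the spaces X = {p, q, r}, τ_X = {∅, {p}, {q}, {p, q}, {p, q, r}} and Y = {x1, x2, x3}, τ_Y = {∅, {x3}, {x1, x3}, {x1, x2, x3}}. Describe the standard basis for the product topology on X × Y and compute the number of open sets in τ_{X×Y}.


Basis B = {∅ × ∅, {p} × {x3}, {q} × {x3}, {p} × {x1, x3}, {p, q} × {x3}, {q} × {x1, x3}, {p} × {x1, x2, x3}, {p, q, r} × {x3}, {q} × {x1, x2, x3}, {p, q} × {x1, x3}, {p, q} × {x1, x2, x3}, {p, q, r} × {x1, x3}, {p, q, r} × {x1, x2, x3}}; |τ_{X×Y}| = 30.

Enumerate products U × V with U ∈ τ_X, V ∈ τ_Y (deduplicated):
  ∅ × ∅ = {} (∅)
  {p} × {x3} = {(p,x3)}
  {q} × {x3} = {(q,x3)}
  {p} × {x1, x3} = {(p,x1), (p,x3)}
  {p, q} × {x3} = {(p,x3), (q,x3)}
  {q} × {x1, x3} = {(q,x1), (q,x3)}
  {p} × {x1, x2, x3} = {(p,x1), (p,x2), (p,x3)}
  {p, q, r} × {x3} = {(p,x3), (q,x3), (r,x3)}
  {q} × {x1, x2, x3} = {(q,x1), (q,x2), (q,x3)}
  {p, q} × {x1, x3} = {(p,x1), (p,x3), (q,x1), (q,x3)}
  {p, q} × {x1, x2, x3} = {(p,x1), (p,x2), (p,x3), (q,x1), (q,x2), (q,x3)}
  {p, q, r} × {x1, x3} = {(p,x1), (p,x3), (q,x1), (q,x3), (r,x1), (r,x3)}
  {p, q, r} × {x1, x2, x3} = {(p,x1), (p,x2), (p,x3), (q,x1), (q,x2), (q,x3), (r,x1), (r,x2), (r,x3)}
These 13 distinct sets form the basis B.
Close under arbitrary unions to get τ_{X×Y}; counting gives |τ_{X×Y}| = 30.


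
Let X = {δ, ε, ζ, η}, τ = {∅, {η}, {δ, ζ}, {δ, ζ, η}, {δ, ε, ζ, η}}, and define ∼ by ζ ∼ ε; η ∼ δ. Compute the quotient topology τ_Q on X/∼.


X/∼ = {[δ=η], [ε=ζ]}; |τ_Q| = 2.

Equivalence classes: [δ=η], [ε=ζ].
Quotient map π: X → X/∼ sends δ ↦ [δ=η], ε ↦ [ε=ζ], ζ ↦ [ε=ζ], η ↦ [δ=η].
For each subset V ⊆ X/∼, compute π^{-1}(V) ⊆ X and check whether π^{-1}(V) ∈ τ. V is open in τ_Q iff π^{-1}(V) ∈ τ.
  V = {}: π^{-1}(V) = ∅ ∈ τ ✓.
  V = {[δ=η]}: π^{-1}(V) = {δ, η} ∉ τ ✗.
  V = {[ε=ζ]}: π^{-1}(V) = {ε, ζ} ∉ τ ✗.
  V = {[δ=η], [ε=ζ]}: π^{-1}(V) = {δ, ε, ζ, η} ∈ τ ✓.
Open sets in the quotient: τ_Q = {{}, {[δ=η], [ε=ζ]}} (2 elements).


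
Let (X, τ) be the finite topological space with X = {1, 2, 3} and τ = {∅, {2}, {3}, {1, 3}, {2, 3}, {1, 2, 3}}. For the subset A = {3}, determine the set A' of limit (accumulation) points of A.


A' = {1}

For each x ∈ X, list the open sets U ∈ τ with x ∈ U, then check whether U ∩ (A ∖ {x}) ≠ ∅ for every such U.
  x = 1: opens ∋ x are {1, 3}, {1, 2, 3}; each meets A ∖ {1}, so x IS a limit point.
  x = 2: open {2} ∋ x has {2} ∩ (A ∖ {2}) = ∅, so x is NOT a limit point.
  x = 3: open {3} ∋ x has {3} ∩ (A ∖ {3}) = ∅, so x is NOT a limit point.
Collecting: A' = {1}.


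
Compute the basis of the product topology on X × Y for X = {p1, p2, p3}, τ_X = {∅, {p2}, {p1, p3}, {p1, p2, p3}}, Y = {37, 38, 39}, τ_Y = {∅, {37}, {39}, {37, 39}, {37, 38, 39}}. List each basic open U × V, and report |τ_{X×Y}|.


Basis B = {∅ × ∅, {p2} × {37}, {p2} × {39}, {p1, p3} × {37}, {p1, p3} × {39}, {p2} × {37, 39}, {p1, p2, p3} × {37}, {p1, p2, p3} × {39}, {p2} × {37, 38, 39}, {p1, p3} × {37, 39}, {p1, p3} × {37, 38, 39}, {p1, p2, p3} × {37, 39}, {p1, p2, p3} × {37, 38, 39}}; |τ_{X×Y}| = 25.

Enumerate products U × V with U ∈ τ_X, V ∈ τ_Y (deduplicated):
  ∅ × ∅ = {} (∅)
  {p2} × {37} = {(p2,37)}
  {p2} × {39} = {(p2,39)}
  {p1, p3} × {37} = {(p1,37), (p3,37)}
  {p1, p3} × {39} = {(p1,39), (p3,39)}
  {p2} × {37, 39} = {(p2,37), (p2,39)}
  {p1, p2, p3} × {37} = {(p1,37), (p2,37), (p3,37)}
  {p1, p2, p3} × {39} = {(p1,39), (p2,39), (p3,39)}
  {p2} × {37, 38, 39} = {(p2,37), (p2,38), (p2,39)}
  {p1, p3} × {37, 39} = {(p1,37), (p1,39), (p3,37), (p3,39)}
  {p1, p3} × {37, 38, 39} = {(p1,37), (p1,38), (p1,39), (p3,37), (p3,38), (p3,39)}
  {p1, p2, p3} × {37, 39} = {(p1,37), (p1,39), (p2,37), (p2,39), (p3,37), (p3,39)}
  {p1, p2, p3} × {37, 38, 39} = {(p1,37), (p1,38), (p1,39), (p2,37), (p2,38), (p2,39), (p3,37), (p3,38), (p3,39)}
These 13 distinct sets form the basis B.
Close under arbitrary unions to get τ_{X×Y}; counting gives |τ_{X×Y}| = 25.


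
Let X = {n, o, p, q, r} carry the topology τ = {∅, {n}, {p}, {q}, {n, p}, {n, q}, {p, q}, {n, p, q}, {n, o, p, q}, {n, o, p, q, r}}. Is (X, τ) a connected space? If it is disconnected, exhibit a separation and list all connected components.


(X, τ) is connected.

Find clopen sets (U ∈ τ with X ∖ U ∈ τ):
  U = ∅, X ∖ U = {n, o, p, q, r} — both open, so U is clopen.
  U = {n, o, p, q, r}, X ∖ U = ∅ — both open, so U is clopen.
Only trivial clopens (∅ and X) exist, so (X, τ) is connected.
Compute connected components by grouping points that agree on all clopens:
  component: {n, o, p, q, r}


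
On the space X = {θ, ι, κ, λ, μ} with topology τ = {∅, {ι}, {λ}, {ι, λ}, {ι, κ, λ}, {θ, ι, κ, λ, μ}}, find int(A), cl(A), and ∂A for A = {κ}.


int(A) = ∅, cl(A) = {θ, κ, μ}, ∂A = {θ, κ, μ}.

Closed sets in (X, τ) are complements of opens:
  closed(X, τ) = {∅, {θ, μ}, {θ, κ, μ}, {θ, ι, κ, μ}, {θ, κ, λ, μ}, {θ, ι, κ, λ, μ}}.
int(A) = ⋃ {U ∈ τ : U ⊆ A}. Opens contained in A: ∅.
Taking the union of these: int(A) = ∅.
cl(A) = ⋂ {C closed : A ⊆ C}. Closed sets containing A: {θ, κ, μ}, {θ, ι, κ, μ}, {θ, κ, λ, μ}, {θ, ι, κ, λ, μ}.
Intersecting these: cl(A) = {θ, κ, μ}.
∂A = cl(A) ∖ int(A) = {θ, κ, μ} ∖ ∅ = {θ, κ, μ}.


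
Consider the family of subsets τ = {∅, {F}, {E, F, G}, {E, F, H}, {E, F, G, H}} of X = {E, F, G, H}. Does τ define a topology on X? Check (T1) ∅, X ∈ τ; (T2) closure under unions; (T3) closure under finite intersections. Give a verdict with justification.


τ is NOT a topology on X.

Axiom (T1): ∅ ∈ τ? Yes; X ∈ τ? Yes.
Axiom (T2/T3): check pairwise unions and intersections of members of τ.
Counterexample for (T3): {E, F, G} ∩ {E, F, H} = {E, F} ∉ τ. Therefore τ is NOT a topology.


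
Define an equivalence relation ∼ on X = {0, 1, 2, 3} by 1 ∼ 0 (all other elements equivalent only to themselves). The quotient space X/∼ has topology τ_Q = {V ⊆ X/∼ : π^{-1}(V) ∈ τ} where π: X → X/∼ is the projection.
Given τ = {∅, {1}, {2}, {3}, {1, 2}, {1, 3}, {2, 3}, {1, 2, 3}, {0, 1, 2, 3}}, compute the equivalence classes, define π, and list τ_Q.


X/∼ = {[0=1], [2], [3]}; |τ_Q| = 5.

Equivalence classes: [0=1], [2], [3].
Quotient map π: X → X/∼ sends 0 ↦ [0=1], 1 ↦ [0=1], 2 ↦ [2], 3 ↦ [3].
For each subset V ⊆ X/∼, compute π^{-1}(V) ⊆ X and check whether π^{-1}(V) ∈ τ. V is open in τ_Q iff π^{-1}(V) ∈ τ.
  V = {}: π^{-1}(V) = ∅ ∈ τ ✓.
  V = {[0=1]}: π^{-1}(V) = {0, 1} ∉ τ ✗.
  V = {[2]}: π^{-1}(V) = {2} ∈ τ ✓.
  V = {[0=1], [2]}: π^{-1}(V) = {0, 1, 2} ∉ τ ✗.
  V = {[3]}: π^{-1}(V) = {3} ∈ τ ✓.
  V = {[0=1], [3]}: π^{-1}(V) = {0, 1, 3} ∉ τ ✗.
  V = {[2], [3]}: π^{-1}(V) = {2, 3} ∈ τ ✓.
  V = {[0=1], [2], [3]}: π^{-1}(V) = {0, 1, 2, 3} ∈ τ ✓.
Open sets in the quotient: τ_Q = {{}, {[2]}, {[3]}, {[2], [3]}, {[0=1], [2], [3]}} (5 elements).


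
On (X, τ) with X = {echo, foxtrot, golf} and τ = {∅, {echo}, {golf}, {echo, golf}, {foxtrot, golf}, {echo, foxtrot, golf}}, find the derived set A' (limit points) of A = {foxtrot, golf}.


A' = {foxtrot}

For each x ∈ X, list the open sets U ∈ τ with x ∈ U, then check whether U ∩ (A ∖ {x}) ≠ ∅ for every such U.
  x = echo: open {echo} ∋ x has {echo} ∩ (A ∖ {echo}) = ∅, so x is NOT a limit point.
  x = foxtrot: opens ∋ x are {foxtrot, golf}, {echo, foxtrot, golf}; each meets A ∖ {foxtrot}, so x IS a limit point.
  x = golf: open {golf} ∋ x has {golf} ∩ (A ∖ {golf}) = ∅, so x is NOT a limit point.
Collecting: A' = {foxtrot}.


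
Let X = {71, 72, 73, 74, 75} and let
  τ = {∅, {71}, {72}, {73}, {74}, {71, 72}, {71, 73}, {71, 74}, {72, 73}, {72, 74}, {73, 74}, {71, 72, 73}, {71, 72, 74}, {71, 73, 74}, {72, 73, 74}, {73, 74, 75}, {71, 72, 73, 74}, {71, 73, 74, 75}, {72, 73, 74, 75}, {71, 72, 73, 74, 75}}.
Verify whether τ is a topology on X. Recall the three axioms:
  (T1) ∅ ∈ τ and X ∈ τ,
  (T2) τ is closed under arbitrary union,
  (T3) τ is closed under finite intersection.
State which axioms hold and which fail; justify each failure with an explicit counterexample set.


τ IS a topology on X.

Axiom (T1): ∅ ∈ τ? Yes; X ∈ τ? Yes.
Axiom (T2/T3): check pairwise unions and intersections of members of τ.
All pairwise intersections and unions checked — each lies in τ. Therefore τ satisfies (T1), (T2), (T3): it IS a topology on X.


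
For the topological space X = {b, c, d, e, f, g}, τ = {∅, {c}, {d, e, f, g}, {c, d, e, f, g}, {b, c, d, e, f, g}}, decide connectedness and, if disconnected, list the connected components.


(X, τ) is connected.

Find clopen sets (U ∈ τ with X ∖ U ∈ τ):
  U = ∅, X ∖ U = {b, c, d, e, f, g} — both open, so U is clopen.
  U = {b, c, d, e, f, g}, X ∖ U = ∅ — both open, so U is clopen.
Only trivial clopens (∅ and X) exist, so (X, τ) is connected.
Compute connected components by grouping points that agree on all clopens:
  component: {b, c, d, e, f, g}


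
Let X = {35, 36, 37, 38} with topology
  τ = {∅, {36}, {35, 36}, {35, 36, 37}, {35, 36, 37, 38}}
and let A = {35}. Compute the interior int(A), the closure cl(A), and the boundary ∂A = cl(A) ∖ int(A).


int(A) = ∅, cl(A) = {35, 37, 38}, ∂A = {35, 37, 38}.

Closed sets in (X, τ) are complements of opens:
  closed(X, τ) = {∅, {38}, {37, 38}, {35, 37, 38}, {35, 36, 37, 38}}.
int(A) = ⋃ {U ∈ τ : U ⊆ A}. Opens contained in A: ∅.
Taking the union of these: int(A) = ∅.
cl(A) = ⋂ {C closed : A ⊆ C}. Closed sets containing A: {35, 37, 38}, {35, 36, 37, 38}.
Intersecting these: cl(A) = {35, 37, 38}.
∂A = cl(A) ∖ int(A) = {35, 37, 38} ∖ ∅ = {35, 37, 38}.


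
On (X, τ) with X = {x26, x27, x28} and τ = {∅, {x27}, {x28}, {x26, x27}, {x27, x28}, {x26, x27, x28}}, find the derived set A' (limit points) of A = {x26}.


A' = ∅

For each x ∈ X, list the open sets U ∈ τ with x ∈ U, then check whether U ∩ (A ∖ {x}) ≠ ∅ for every such U.
  x = x26: open {x26, x27} ∋ x has {x26, x27} ∩ (A ∖ {x26}) = ∅, so x is NOT a limit point.
  x = x27: open {x27} ∋ x has {x27} ∩ (A ∖ {x27}) = ∅, so x is NOT a limit point.
  x = x28: open {x28} ∋ x has {x28} ∩ (A ∖ {x28}) = ∅, so x is NOT a limit point.
Collecting: A' = ∅.


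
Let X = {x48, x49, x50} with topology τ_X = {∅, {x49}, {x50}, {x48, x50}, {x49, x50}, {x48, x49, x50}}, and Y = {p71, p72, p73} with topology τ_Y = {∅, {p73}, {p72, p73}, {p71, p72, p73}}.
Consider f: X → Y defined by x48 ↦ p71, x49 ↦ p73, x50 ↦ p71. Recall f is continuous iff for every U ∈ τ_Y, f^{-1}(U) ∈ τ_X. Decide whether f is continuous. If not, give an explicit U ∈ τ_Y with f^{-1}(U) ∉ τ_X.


f IS continuous.

Compute f^{-1}(U) for each U ∈ τ_Y:
  U = ∅: f^{-1}(U) = ∅ ∈ τ_X ✓.
  U = {p73}: f^{-1}(U) = {x49} ∈ τ_X ✓.
  U = {p72, p73}: f^{-1}(U) = {x49} ∈ τ_X ✓.
  U = {p71, p72, p73}: f^{-1}(U) = {x48, x49, x50} ∈ τ_X ✓.
Every preimage lies in τ_X, so f IS continuous.


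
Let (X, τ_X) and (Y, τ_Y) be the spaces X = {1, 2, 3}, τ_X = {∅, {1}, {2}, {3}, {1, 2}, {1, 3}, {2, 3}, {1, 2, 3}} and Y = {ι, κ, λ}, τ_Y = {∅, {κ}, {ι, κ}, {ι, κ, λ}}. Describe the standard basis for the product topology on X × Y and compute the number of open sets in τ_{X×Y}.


Basis B = {∅ × ∅, {1} × {κ}, {2} × {κ}, {3} × {κ}, {1} × {ι, κ}, {1, 2} × {κ}, {1, 3} × {κ}, {2} × {ι, κ}, {2, 3} × {κ}, {3} × {ι, κ}, {1} × {ι, κ, λ}, {1, 2, 3} × {κ}, {2} × {ι, κ, λ}, {3} × {ι, κ, λ}, {1, 2} × {ι, κ}, {1, 3} × {ι, κ}, {2, 3} × {ι, κ}, {1, 2} × {ι, κ, λ}, {1, 3} × {ι, κ, λ}, {1, 2, 3} × {ι, κ}, {2, 3} × {ι, κ, λ}, {1, 2, 3} × {ι, κ, λ}}; |τ_{X×Y}| = 64.

Enumerate products U × V with U ∈ τ_X, V ∈ τ_Y (deduplicated):
  ∅ × ∅ = {} (∅)
  {1} × {κ} = {(1,κ)}
  {2} × {κ} = {(2,κ)}
  {3} × {κ} = {(3,κ)}
  {1} × {ι, κ} = {(1,ι), (1,κ)}
  {1, 2} × {κ} = {(1,κ), (2,κ)}
  {1, 3} × {κ} = {(1,κ), (3,κ)}
  {2} × {ι, κ} = {(2,ι), (2,κ)}
  {2, 3} × {κ} = {(2,κ), (3,κ)}
  {3} × {ι, κ} = {(3,ι), (3,κ)}
  {1} × {ι, κ, λ} = {(1,ι), (1,κ), (1,λ)}
  {1, 2, 3} × {κ} = {(1,κ), (2,κ), (3,κ)}
  {2} × {ι, κ, λ} = {(2,ι), (2,κ), (2,λ)}
  {3} × {ι, κ, λ} = {(3,ι), (3,κ), (3,λ)}
  {1, 2} × {ι, κ} = {(1,ι), (1,κ), (2,ι), (2,κ)}
  {1, 3} × {ι, κ} = {(1,ι), (1,κ), (3,ι), (3,κ)}
  {2, 3} × {ι, κ} = {(2,ι), (2,κ), (3,ι), (3,κ)}
  {1, 2} × {ι, κ, λ} = {(1,ι), (1,κ), (1,λ), (2,ι), (2,κ), (2,λ)}
  {1, 3} × {ι, κ, λ} = {(1,ι), (1,κ), (1,λ), (3,ι), (3,κ), (3,λ)}
  {1, 2, 3} × {ι, κ} = {(1,ι), (1,κ), (2,ι), (2,κ), (3,ι), (3,κ)}
  {2, 3} × {ι, κ, λ} = {(2,ι), (2,κ), (2,λ), (3,ι), (3,κ), (3,λ)}
  {1, 2, 3} × {ι, κ, λ} = {(1,ι), (1,κ), (1,λ), (2,ι), (2,κ), (2,λ), (3,ι), (3,κ), (3,λ)}
These 22 distinct sets form the basis B.
Close under arbitrary unions to get τ_{X×Y}; counting gives |τ_{X×Y}| = 64.


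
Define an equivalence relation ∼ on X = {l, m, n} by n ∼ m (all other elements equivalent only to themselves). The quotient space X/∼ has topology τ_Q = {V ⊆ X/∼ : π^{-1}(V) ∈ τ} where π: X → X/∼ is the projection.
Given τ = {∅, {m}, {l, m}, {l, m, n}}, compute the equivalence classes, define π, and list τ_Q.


X/∼ = {[l], [m=n]}; |τ_Q| = 2.

Equivalence classes: [l], [m=n].
Quotient map π: X → X/∼ sends l ↦ [l], m ↦ [m=n], n ↦ [m=n].
For each subset V ⊆ X/∼, compute π^{-1}(V) ⊆ X and check whether π^{-1}(V) ∈ τ. V is open in τ_Q iff π^{-1}(V) ∈ τ.
  V = {}: π^{-1}(V) = ∅ ∈ τ ✓.
  V = {[l]}: π^{-1}(V) = {l} ∉ τ ✗.
  V = {[m=n]}: π^{-1}(V) = {m, n} ∉ τ ✗.
  V = {[l], [m=n]}: π^{-1}(V) = {l, m, n} ∈ τ ✓.
Open sets in the quotient: τ_Q = {{}, {[l], [m=n]}} (2 elements).


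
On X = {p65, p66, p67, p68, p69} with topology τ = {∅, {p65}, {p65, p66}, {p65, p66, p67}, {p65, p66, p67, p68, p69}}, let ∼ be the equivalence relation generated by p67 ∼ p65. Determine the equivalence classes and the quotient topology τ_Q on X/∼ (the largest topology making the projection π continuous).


X/∼ = {[p65=p67], [p66], [p68], [p69]}; |τ_Q| = 3.

Equivalence classes: [p65=p67], [p66], [p68], [p69].
Quotient map π: X → X/∼ sends p65 ↦ [p65=p67], p66 ↦ [p66], p67 ↦ [p65=p67], p68 ↦ [p68], p69 ↦ [p69].
For each subset V ⊆ X/∼, compute π^{-1}(V) ⊆ X and check whether π^{-1}(V) ∈ τ. V is open in τ_Q iff π^{-1}(V) ∈ τ.
  V = {}: π^{-1}(V) = ∅ ∈ τ ✓.
  V = {[p65=p67]}: π^{-1}(V) = {p65, p67} ∉ τ ✗.
  V = {[p66]}: π^{-1}(V) = {p66} ∉ τ ✗.
  V = {[p65=p67], [p66]}: π^{-1}(V) = {p65, p66, p67} ∈ τ ✓.
  V = {[p68]}: π^{-1}(V) = {p68} ∉ τ ✗.
  V = {[p65=p67], [p68]}: π^{-1}(V) = {p65, p67, p68} ∉ τ ✗.
  V = {[p66], [p68]}: π^{-1}(V) = {p66, p68} ∉ τ ✗.
  V = {[p65=p67], [p66], [p68]}: π^{-1}(V) = {p65, p66, p67, p68} ∉ τ ✗.
  V = {[p69]}: π^{-1}(V) = {p69} ∉ τ ✗.
  V = {[p65=p67], [p69]}: π^{-1}(V) = {p65, p67, p69} ∉ τ ✗.
  V = {[p66], [p69]}: π^{-1}(V) = {p66, p69} ∉ τ ✗.
  V = {[p65=p67], [p66], [p69]}: π^{-1}(V) = {p65, p66, p67, p69} ∉ τ ✗.
  V = {[p68], [p69]}: π^{-1}(V) = {p68, p69} ∉ τ ✗.
  V = {[p65=p67], [p68], [p69]}: π^{-1}(V) = {p65, p67, p68, p69} ∉ τ ✗.
  V = {[p66], [p68], [p69]}: π^{-1}(V) = {p66, p68, p69} ∉ τ ✗.
  V = {[p65=p67], [p66], [p68], [p69]}: π^{-1}(V) = {p65, p66, p67, p68, p69} ∈ τ ✓.
Open sets in the quotient: τ_Q = {{}, {[p65=p67], [p66]}, {[p65=p67], [p66], [p68], [p69]}} (3 elements).


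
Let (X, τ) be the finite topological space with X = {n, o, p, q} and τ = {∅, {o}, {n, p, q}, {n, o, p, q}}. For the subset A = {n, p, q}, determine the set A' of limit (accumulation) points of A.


A' = {n, p, q}

For each x ∈ X, list the open sets U ∈ τ with x ∈ U, then check whether U ∩ (A ∖ {x}) ≠ ∅ for every such U.
  x = n: opens ∋ x are {n, p, q}, {n, o, p, q}; each meets A ∖ {n}, so x IS a limit point.
  x = o: open {o} ∋ x has {o} ∩ (A ∖ {o}) = ∅, so x is NOT a limit point.
  x = p: opens ∋ x are {n, p, q}, {n, o, p, q}; each meets A ∖ {p}, so x IS a limit point.
  x = q: opens ∋ x are {n, p, q}, {n, o, p, q}; each meets A ∖ {q}, so x IS a limit point.
Collecting: A' = {n, p, q}.


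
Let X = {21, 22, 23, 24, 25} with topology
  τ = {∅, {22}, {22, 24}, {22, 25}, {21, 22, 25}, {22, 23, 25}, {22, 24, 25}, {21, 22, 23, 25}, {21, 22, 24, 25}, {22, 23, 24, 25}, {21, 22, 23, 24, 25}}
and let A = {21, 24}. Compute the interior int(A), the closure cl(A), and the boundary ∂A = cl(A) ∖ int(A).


int(A) = ∅, cl(A) = {21, 24}, ∂A = {21, 24}.

Closed sets in (X, τ) are complements of opens:
  closed(X, τ) = {∅, {21}, {23}, {24}, {21, 23}, {21, 24}, {23, 24}, {21, 23, 24}, {21, 23, 25}, {21, 23, 24, 25}, {21, 22, 23, 24, 25}}.
int(A) = ⋃ {U ∈ τ : U ⊆ A}. Opens contained in A: ∅.
Taking the union of these: int(A) = ∅.
cl(A) = ⋂ {C closed : A ⊆ C}. Closed sets containing A: {21, 24}, {21, 23, 24}, {21, 23, 24, 25}, {21, 22, 23, 24, 25}.
Intersecting these: cl(A) = {21, 24}.
∂A = cl(A) ∖ int(A) = {21, 24} ∖ ∅ = {21, 24}.
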